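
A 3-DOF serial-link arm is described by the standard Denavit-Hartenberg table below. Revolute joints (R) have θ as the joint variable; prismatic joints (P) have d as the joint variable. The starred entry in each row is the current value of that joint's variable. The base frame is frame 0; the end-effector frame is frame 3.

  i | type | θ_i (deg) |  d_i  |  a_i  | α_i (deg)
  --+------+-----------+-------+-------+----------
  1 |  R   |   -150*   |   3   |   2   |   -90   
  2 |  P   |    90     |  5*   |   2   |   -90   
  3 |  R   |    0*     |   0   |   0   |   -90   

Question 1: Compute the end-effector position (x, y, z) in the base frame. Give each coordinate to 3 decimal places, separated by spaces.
after link 1: o_1 = (-1.7321, -1.0000, 3.0000)
after link 2: o_2 = (0.7679, -5.3301, 1.0000)
after link 3: o_3 = (0.7679, -5.3301, 1.0000)

0.768 -5.330 1.000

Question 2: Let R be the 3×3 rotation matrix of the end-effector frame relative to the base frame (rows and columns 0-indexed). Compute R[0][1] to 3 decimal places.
End-effector y-axis (col 1 of R) = (-0.8660,-0.5000,0.0000)
R[0][1] = -0.8660

-0.866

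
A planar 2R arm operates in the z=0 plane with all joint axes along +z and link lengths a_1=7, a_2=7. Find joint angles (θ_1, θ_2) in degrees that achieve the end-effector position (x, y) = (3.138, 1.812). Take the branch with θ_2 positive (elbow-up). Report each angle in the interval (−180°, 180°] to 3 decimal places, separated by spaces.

-44.996 149.999

cos θ_2 = (13.1304−7²−7²)/(2·7·7) = -0.8660; θ_2 = 149.9990° (elbow-up)
β = atan2(1.8120,3.1380) = 30.0038°; ψ = atan2(3.5001,0.9379) = 74.9995°
θ_1 = β − ψ = -44.9957°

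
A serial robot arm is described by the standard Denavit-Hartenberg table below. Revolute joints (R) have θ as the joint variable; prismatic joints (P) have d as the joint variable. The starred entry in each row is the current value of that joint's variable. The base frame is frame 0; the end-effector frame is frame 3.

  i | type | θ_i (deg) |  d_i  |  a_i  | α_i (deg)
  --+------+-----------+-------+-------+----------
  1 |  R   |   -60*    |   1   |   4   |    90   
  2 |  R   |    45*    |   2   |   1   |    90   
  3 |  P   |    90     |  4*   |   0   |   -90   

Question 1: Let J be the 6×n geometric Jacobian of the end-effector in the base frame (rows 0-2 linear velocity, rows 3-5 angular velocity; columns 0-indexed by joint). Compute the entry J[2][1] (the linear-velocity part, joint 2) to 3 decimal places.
axis z_1 = (-0.8660,-0.5000,0.0000); lever o_n−o_1 = (0.0357,-4.0619,-2.1213)
cross product → J_v[:, 1] = (1.0607,-1.8371,3.5355)
J_ω[:, 1] = z_1
entry J[2][1] = 3.5355

3.536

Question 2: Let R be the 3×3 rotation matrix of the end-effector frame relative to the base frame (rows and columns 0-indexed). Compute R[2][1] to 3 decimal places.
End-effector y-axis (col 1 of R) = (-0.3536,0.6124,0.7071)
R[2][1] = 0.7071

0.707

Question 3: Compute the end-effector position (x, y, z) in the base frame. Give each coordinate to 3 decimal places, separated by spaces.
2.036 -7.526 -1.121

after link 1: o_1 = (2.0000, -3.4641, 1.0000)
after link 2: o_2 = (0.6215, -5.0765, 1.7071)
after link 3: o_3 = (2.0357, -7.5260, -1.1213)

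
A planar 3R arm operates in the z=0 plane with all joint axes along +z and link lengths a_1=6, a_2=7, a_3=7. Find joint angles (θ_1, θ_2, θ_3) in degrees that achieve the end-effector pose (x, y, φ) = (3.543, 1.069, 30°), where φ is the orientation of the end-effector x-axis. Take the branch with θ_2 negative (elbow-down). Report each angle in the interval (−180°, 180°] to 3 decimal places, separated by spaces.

-45.006 -149.997 -134.997

wrist centre = target − a_3·(cos φ, sin φ) = (-2.5192, -2.4310)
cos θ_2 = (12.2560−6²−7²)/(2·6·7) = -0.8660; θ_2 = -149.9971° (elbow-down)
β = atan2(-2.4310,-2.5192) = -136.0205°; ψ = atan2(-3.5003,-0.0620) = -91.0147°
θ_1 = β − ψ = -45.0058°
θ_3 = φ − θ_1 − θ_2 = -134.9972° (wrapped to (-180°,180°])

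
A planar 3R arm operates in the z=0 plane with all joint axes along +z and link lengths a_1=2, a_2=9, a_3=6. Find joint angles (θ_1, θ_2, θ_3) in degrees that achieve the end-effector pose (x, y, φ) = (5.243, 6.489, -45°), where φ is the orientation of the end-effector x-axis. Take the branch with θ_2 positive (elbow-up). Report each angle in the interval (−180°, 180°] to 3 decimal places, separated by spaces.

59.977 30.026 -135.002

wrist centre = target − a_3·(cos φ, sin φ) = (1.0004, 10.7316)
cos θ_2 = (116.1688−2²−9²)/(2·2·9) = 0.8658; θ_2 = 30.0257° (elbow-up)
β = atan2(10.7316,1.0004) = 84.6745°; ψ = atan2(4.5035,9.7922) = 24.6980°
θ_1 = β − ψ = 59.9765°
θ_3 = φ − θ_1 − θ_2 = -135.0022° (wrapped to (-180°,180°])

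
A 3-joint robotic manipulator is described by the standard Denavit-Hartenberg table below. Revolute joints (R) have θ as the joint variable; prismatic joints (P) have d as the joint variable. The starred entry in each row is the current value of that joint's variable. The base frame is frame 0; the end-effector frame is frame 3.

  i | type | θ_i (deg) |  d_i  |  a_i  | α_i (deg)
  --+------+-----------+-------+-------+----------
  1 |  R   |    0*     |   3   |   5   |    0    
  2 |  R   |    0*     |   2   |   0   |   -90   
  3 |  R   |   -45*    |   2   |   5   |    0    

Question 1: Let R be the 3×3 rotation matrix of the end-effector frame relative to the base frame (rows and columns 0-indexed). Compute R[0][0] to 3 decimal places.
0.707

End-effector x-axis (col 0 of R) = (0.7071,-0.0000,0.7071)
R[0][0] = 0.7071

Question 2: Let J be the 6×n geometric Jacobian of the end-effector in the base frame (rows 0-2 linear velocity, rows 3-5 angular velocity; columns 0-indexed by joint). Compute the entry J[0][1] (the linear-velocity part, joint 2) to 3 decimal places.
axis z_1 = (0.0000,0.0000,1.0000); lever o_n−o_1 = (3.5355,2.0000,5.5355)
cross product → J_v[:, 1] = (-2.0000,3.5355,0.0000)
J_ω[:, 1] = z_1
entry J[0][1] = -2.0000

-2.000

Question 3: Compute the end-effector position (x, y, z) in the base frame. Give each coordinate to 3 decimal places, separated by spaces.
after link 1: o_1 = (5.0000, 0.0000, 3.0000)
after link 2: o_2 = (5.0000, 0.0000, 5.0000)
after link 3: o_3 = (8.5355, 2.0000, 8.5355)

8.536 2.000 8.536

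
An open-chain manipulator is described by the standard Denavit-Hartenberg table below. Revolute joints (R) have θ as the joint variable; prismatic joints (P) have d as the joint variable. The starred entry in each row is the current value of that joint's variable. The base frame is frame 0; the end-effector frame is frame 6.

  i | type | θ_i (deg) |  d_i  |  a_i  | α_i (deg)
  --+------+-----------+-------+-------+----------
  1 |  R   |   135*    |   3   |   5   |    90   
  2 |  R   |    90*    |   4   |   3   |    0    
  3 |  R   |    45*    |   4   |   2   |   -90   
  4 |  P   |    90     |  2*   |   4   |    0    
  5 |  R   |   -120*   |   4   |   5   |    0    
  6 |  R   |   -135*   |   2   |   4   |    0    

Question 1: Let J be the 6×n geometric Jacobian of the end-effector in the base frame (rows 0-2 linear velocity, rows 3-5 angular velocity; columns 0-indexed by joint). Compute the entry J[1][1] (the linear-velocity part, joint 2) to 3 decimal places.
axis z_1 = (0.7071,0.7071,0.0000); lever o_n−o_1 = (10.5615,0.0950,-0.9128)
cross product → J_v[:, 1] = (-0.6455,0.6455,-7.4009)
J_ω[:, 1] = z_1
entry J[1][1] = 0.6455

0.645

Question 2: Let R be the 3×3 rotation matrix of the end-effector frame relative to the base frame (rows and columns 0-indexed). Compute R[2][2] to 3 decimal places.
End-effector z-axis (col 2 of R) = (0.5000,-0.5000,-0.7071)
R[2][2] = -0.7071

-0.707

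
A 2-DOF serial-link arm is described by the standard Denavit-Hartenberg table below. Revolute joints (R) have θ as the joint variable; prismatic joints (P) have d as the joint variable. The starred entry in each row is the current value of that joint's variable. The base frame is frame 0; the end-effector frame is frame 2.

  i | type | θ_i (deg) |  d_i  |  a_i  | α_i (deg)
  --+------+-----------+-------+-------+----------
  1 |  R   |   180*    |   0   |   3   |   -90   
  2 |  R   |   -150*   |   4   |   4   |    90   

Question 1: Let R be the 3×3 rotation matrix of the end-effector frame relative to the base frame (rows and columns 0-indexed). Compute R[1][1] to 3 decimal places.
End-effector y-axis (col 1 of R) = (-0.0000,-1.0000,0.0000)
R[1][1] = -1.0000

-1.000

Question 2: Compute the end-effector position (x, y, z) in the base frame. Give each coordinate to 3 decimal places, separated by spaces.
0.464 -4.000 2.000

after link 1: o_1 = (-3.0000, 0.0000, 0.0000)
after link 2: o_2 = (0.4641, -4.0000, 2.0000)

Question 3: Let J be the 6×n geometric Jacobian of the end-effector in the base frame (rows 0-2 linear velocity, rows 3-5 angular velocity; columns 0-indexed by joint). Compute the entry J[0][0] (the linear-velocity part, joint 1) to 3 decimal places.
4.000

axis z_0 = ẑ; lever o_n−o_0 = (0.4641,-4.0000,2.0000)
cross product → J_v[:, 0] = (4.0000,0.4641,-0.0000)
J_ω[:, 0] = z_0
entry J[0][0] = 4.0000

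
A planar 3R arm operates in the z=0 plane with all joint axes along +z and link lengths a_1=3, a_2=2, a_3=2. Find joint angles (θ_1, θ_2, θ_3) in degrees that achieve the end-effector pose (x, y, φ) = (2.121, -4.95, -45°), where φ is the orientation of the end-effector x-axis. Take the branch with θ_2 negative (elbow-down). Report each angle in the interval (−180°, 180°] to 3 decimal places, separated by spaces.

-45.008 -89.994 90.001

wrist centre = target − a_3·(cos φ, sin φ) = (0.7068, -3.5358)
cos θ_2 = (13.0013−3²−2²)/(2·3·2) = 0.0001; θ_2 = -89.9936° (elbow-down)
β = atan2(-3.5358,0.7068) = -78.6958°; ψ = atan2(-2.0000,3.0002) = -33.6881°
θ_1 = β − ψ = -45.0077°
θ_3 = φ − θ_1 − θ_2 = 90.0014° (wrapped to (-180°,180°])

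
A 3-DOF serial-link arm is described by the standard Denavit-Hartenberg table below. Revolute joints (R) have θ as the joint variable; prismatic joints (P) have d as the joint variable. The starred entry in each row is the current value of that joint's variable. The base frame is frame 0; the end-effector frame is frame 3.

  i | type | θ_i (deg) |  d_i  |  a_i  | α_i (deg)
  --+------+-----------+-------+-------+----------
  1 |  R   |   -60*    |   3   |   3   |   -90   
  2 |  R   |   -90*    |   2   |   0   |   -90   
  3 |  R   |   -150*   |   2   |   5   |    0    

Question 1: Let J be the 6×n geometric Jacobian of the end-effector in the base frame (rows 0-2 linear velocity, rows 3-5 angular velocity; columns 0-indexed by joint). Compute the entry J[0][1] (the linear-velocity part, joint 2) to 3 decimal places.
axis z_1 = (0.8660,0.5000,0.0000); lever o_n−o_1 = (4.8971,0.5179,-4.3301)
cross product → J_v[:, 1] = (-2.1651,3.7500,-2.0000)
J_ω[:, 1] = z_1
entry J[0][1] = -2.1651

-2.165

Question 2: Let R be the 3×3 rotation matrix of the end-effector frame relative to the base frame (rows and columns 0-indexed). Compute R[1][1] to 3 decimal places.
0.433

End-effector y-axis (col 1 of R) = (0.7500,0.4330,0.5000)
R[1][1] = 0.4330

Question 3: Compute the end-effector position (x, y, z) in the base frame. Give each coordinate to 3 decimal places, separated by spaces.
after link 1: o_1 = (1.5000, -2.5981, 3.0000)
after link 2: o_2 = (3.2321, -1.5981, 3.0000)
after link 3: o_3 = (6.3971, -2.0801, -1.3301)

6.397 -2.080 -1.330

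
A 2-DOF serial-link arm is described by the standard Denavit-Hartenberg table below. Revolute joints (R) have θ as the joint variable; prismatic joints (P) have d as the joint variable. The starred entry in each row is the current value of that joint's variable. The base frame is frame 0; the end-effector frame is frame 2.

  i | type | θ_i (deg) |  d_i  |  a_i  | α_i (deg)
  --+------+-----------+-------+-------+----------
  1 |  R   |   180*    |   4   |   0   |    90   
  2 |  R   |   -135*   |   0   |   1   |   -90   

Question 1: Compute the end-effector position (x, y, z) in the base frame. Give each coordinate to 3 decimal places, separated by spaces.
0.707 -0.000 3.293

after link 1: o_1 = (0.0000, 0.0000, 4.0000)
after link 2: o_2 = (0.7071, -0.0000, 3.2929)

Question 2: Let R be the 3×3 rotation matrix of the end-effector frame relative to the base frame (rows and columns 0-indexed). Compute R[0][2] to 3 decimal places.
End-effector z-axis (col 2 of R) = (-0.7071,0.0000,-0.7071)
R[0][2] = -0.7071

-0.707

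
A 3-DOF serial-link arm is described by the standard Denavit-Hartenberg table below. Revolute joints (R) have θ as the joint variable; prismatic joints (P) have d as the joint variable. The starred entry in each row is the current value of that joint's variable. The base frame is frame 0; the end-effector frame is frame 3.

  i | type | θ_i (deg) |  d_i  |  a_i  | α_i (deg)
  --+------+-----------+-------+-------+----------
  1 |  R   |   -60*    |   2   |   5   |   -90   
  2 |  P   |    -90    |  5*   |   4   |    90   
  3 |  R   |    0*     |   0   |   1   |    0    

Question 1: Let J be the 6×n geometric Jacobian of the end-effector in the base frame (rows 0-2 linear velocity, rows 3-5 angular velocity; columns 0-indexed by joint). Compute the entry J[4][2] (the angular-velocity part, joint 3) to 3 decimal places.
0.866

axis z_2 = (-0.5000,0.8660,0.0000); lever o_n−o_2 = (0.0000,0.0000,1.0000)
cross product → J_v[:, 2] = (0.8660,0.5000,-0.0000)
J_ω[:, 2] = z_2
entry J[4][2] = 0.8660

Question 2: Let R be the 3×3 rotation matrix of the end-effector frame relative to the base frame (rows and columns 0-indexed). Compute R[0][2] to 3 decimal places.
-0.500

End-effector z-axis (col 2 of R) = (-0.5000,0.8660,0.0000)
R[0][2] = -0.5000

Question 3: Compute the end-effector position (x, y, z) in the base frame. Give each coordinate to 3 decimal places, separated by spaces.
6.830 -1.830 7.000

after link 1: o_1 = (2.5000, -4.3301, 2.0000)
after link 2: o_2 = (6.8301, -1.8301, 6.0000)
after link 3: o_3 = (6.8301, -1.8301, 7.0000)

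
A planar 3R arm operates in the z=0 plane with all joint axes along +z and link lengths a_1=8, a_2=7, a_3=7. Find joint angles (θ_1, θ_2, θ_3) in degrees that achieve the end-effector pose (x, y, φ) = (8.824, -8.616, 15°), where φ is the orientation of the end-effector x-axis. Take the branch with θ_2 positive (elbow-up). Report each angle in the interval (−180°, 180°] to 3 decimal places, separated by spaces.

-120.000 90.004 44.995

wrist centre = target − a_3·(cos φ, sin φ) = (2.0625, -10.4277)
cos θ_2 = (112.9916−8²−7²)/(2·8·7) = -0.0001; θ_2 = 90.0043° (elbow-up)
β = atan2(-10.4277,2.0625) = -78.8118°; ψ = atan2(7.0000,7.9995) = 41.1878°
θ_1 = β − ψ = -119.9996°
θ_3 = φ − θ_1 − θ_2 = 44.9953° (wrapped to (-180°,180°])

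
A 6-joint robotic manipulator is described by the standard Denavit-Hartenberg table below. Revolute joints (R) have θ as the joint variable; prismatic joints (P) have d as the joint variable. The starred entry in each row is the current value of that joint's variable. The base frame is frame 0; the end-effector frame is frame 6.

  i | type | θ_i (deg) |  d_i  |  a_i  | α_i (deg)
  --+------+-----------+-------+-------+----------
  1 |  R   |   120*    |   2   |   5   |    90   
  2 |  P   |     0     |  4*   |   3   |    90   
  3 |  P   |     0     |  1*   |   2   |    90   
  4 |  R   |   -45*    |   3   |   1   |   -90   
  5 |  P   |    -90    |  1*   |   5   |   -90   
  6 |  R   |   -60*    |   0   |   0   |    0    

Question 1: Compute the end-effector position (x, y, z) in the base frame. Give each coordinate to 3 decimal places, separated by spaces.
-9.171 7.885 1.000

after link 1: o_1 = (-2.5000, 4.3301, 2.0000)
after link 2: o_2 = (-0.5359, 8.9282, 2.0000)
after link 3: o_3 = (-1.5359, 10.6603, 1.0000)
after link 4: o_4 = (-4.4875, 9.7726, 1.7071)
after link 5: o_5 = (-9.1712, 7.8850, 1.0000)
after link 6: o_6 = (-9.1712, 7.8850, 1.0000)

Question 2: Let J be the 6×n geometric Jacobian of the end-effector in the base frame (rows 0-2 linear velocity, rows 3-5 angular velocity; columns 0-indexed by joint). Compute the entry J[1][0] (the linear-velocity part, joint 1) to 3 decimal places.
axis z_0 = ẑ; lever o_n−o_0 = (-9.1712,7.8850,1.0000)
cross product → J_v[:, 0] = (-7.8850,-9.1712,0.0000)
J_ω[:, 0] = z_0
entry J[1][0] = -9.1712

-9.171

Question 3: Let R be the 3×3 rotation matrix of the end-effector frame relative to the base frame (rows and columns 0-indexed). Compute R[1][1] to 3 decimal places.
End-effector y-axis (col 1 of R) = (-0.5732,-0.7392,0.3536)
R[1][1] = -0.7392

-0.739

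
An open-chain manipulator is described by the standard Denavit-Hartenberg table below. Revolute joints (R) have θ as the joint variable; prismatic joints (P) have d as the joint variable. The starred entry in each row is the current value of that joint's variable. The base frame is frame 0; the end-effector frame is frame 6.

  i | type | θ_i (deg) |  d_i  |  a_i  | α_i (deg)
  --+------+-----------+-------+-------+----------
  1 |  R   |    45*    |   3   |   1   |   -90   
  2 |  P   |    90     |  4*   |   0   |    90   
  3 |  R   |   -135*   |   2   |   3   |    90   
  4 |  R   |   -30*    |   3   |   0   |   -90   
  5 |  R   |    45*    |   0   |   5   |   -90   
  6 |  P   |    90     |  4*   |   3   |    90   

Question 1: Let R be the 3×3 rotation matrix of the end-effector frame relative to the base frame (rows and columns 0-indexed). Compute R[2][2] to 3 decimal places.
-0.067

End-effector z-axis (col 2 of R) = (0.4097,-0.9097,-0.0670)
R[2][2] = -0.0670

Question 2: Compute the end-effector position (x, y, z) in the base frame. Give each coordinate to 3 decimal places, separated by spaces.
-0.056 0.124 2.115

after link 1: o_1 = (0.7071, 0.7071, 3.0000)
after link 2: o_2 = (-2.1213, 3.5355, 3.0000)
after link 3: o_3 = (0.7929, 3.4497, 5.1213)
after link 4: o_4 = (-0.7071, 4.9497, 7.2426)
after link 5: o_5 = (1.3416, 0.4010, 6.9077)
after link 6: o_6 = (-0.0561, 0.1245, 2.1150)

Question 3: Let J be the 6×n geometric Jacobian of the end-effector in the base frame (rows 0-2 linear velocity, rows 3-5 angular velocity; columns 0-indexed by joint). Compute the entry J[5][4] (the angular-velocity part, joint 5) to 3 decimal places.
0.354

axis z_4 = (0.8624,0.3624,0.3536); lever o_n−o_4 = (0.6510,-4.8253,-5.1276)
cross product → J_v[:, 4] = (-0.1521,4.6521,-4.3971)
J_ω[:, 4] = z_4
entry J[5][4] = 0.3536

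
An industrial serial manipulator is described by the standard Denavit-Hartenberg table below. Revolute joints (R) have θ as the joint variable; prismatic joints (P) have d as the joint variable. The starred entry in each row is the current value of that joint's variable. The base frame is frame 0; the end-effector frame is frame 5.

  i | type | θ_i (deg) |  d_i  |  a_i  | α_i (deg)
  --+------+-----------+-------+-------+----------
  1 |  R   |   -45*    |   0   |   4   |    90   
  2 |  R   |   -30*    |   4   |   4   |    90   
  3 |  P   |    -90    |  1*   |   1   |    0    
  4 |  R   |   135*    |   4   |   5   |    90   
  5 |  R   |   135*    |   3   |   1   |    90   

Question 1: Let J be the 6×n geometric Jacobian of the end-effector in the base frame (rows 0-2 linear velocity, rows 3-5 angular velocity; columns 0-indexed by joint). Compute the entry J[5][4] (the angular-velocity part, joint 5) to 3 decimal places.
axis z_4 = (0.9330,0.0670,-0.3536); lever o_n−o_4 = (2.5964,1.1107,-1.4230)
cross product → J_v[:, 4] = (0.2974,0.4097,0.8624)
J_ω[:, 4] = z_4
entry J[5][4] = -0.3536

-0.354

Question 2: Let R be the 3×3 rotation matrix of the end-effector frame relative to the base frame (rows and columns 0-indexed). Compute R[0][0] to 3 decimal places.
End-effector x-axis (col 0 of R) = (-0.2026,0.9097,-0.3624)
R[0][0] = -0.2026

-0.203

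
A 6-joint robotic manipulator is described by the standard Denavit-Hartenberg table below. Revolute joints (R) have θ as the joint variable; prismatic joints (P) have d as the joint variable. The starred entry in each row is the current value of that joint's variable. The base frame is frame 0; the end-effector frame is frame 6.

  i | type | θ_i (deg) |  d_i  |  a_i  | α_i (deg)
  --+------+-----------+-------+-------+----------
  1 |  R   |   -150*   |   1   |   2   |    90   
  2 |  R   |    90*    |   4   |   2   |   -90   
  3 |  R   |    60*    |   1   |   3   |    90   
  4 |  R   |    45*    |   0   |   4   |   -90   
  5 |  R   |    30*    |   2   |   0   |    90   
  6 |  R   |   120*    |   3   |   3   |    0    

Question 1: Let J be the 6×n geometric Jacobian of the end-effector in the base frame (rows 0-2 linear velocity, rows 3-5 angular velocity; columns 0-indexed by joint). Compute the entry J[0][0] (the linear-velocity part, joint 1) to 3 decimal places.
-5.485

axis z_0 = ẑ; lever o_n−o_0 = (2.8627,5.4854,7.2591)
cross product → J_v[:, 0] = (-5.4854,2.8627,0.0000)
J_ω[:, 0] = z_0
entry J[0][0] = -5.4854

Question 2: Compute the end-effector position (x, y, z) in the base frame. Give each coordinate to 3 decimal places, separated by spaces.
2.863 5.485 7.259

after link 1: o_1 = (-1.7321, -1.0000, 1.0000)
after link 2: o_2 = (-3.7321, 2.4641, 3.0000)
after link 3: o_3 = (-1.5670, 0.7141, 4.5000)
after link 4: o_4 = (2.1072, 0.0070, 5.9142)
after link 5: o_5 = (2.7196, 1.7748, 5.2071)
after link 6: o_6 = (2.8627, 5.4854, 7.2591)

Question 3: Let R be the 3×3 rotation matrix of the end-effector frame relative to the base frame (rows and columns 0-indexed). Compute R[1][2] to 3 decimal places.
End-effector z-axis (col 2 of R) = (0.2428,0.2866,0.9268)
R[1][2] = 0.2866

0.287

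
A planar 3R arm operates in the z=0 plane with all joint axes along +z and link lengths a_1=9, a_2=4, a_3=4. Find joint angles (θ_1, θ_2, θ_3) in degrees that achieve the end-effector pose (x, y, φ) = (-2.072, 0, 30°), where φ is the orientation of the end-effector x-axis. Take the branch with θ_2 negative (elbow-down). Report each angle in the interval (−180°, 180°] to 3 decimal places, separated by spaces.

-140.272 -149.996 -39.732

wrist centre = target − a_3·(cos φ, sin φ) = (-5.5361, -2.0000)
cos θ_2 = (34.6484−9²−4²)/(2·9·4) = -0.8660; θ_2 = -149.9964° (elbow-down)
β = atan2(-2.0000,-5.5361) = -160.1370°; ψ = atan2(-2.0002,5.5360) = -19.8653°
θ_1 = β − ψ = -140.2717°
θ_3 = φ − θ_1 − θ_2 = -39.7319° (wrapped to (-180°,180°])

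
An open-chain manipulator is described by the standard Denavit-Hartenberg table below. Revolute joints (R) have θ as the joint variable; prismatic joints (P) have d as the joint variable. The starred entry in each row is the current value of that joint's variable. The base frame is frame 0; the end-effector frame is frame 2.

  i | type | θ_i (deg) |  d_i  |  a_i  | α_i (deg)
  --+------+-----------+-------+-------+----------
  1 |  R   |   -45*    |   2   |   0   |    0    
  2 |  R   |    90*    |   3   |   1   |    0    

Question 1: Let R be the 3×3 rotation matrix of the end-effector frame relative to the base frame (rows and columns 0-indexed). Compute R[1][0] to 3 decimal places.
0.707

End-effector x-axis (col 0 of R) = (0.7071,0.7071,0.0000)
R[1][0] = 0.7071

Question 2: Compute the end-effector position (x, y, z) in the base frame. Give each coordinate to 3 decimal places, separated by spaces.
after link 1: o_1 = (0.0000, 0.0000, 2.0000)
after link 2: o_2 = (0.7071, 0.7071, 5.0000)

0.707 0.707 5.000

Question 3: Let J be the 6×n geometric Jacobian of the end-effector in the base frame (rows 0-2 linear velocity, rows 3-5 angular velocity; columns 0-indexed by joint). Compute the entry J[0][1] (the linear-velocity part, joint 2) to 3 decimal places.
axis z_1 = (0.0000,0.0000,1.0000); lever o_n−o_1 = (0.7071,0.7071,3.0000)
cross product → J_v[:, 1] = (-0.7071,0.7071,0.0000)
J_ω[:, 1] = z_1
entry J[0][1] = -0.7071

-0.707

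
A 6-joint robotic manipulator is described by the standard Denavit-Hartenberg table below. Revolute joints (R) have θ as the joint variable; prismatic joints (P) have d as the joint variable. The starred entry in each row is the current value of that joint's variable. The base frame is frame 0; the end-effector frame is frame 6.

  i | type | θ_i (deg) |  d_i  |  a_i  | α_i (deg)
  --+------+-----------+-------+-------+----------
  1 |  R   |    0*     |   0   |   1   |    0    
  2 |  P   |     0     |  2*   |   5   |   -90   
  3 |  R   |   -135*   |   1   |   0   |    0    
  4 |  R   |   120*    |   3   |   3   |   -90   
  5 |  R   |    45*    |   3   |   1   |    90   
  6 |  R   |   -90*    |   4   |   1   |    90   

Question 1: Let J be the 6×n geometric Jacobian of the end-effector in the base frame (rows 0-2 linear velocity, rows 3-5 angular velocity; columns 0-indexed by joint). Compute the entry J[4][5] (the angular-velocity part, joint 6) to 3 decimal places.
0.707

axis z_5 = (0.6830,0.7071,0.1830); lever o_n−o_5 = (2.4732,2.8284,1.6980)
cross product → J_v[:, 5] = (0.6830,-0.7071,0.1830)
J_ω[:, 5] = z_5
entry J[4][5] = 0.7071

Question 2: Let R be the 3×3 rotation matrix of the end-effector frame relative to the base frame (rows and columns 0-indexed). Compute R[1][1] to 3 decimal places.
End-effector y-axis (col 1 of R) = (0.6830,0.7071,0.1830)
R[1][1] = 0.7071

0.707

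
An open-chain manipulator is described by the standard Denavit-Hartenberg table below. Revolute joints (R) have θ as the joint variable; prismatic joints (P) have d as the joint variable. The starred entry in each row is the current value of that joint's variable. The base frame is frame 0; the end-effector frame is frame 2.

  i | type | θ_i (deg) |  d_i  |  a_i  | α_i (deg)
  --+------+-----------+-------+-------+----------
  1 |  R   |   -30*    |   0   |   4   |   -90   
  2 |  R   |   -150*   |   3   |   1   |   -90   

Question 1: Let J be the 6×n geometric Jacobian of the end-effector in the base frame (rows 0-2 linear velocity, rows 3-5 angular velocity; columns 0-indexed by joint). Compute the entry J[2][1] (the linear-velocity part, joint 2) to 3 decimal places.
0.866

axis z_1 = (0.5000,0.8660,0.0000); lever o_n−o_1 = (0.7500,3.0311,0.5000)
cross product → J_v[:, 1] = (0.4330,-0.2500,0.8660)
J_ω[:, 1] = z_1
entry J[2][1] = 0.8660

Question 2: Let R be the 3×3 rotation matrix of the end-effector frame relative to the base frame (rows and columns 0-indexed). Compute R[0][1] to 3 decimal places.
End-effector y-axis (col 1 of R) = (-0.5000,-0.8660,-0.0000)
R[0][1] = -0.5000

-0.500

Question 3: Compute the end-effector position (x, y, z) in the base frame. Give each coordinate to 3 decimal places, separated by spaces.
after link 1: o_1 = (3.4641, -2.0000, 0.0000)
after link 2: o_2 = (4.2141, 1.0311, 0.5000)

4.214 1.031 0.500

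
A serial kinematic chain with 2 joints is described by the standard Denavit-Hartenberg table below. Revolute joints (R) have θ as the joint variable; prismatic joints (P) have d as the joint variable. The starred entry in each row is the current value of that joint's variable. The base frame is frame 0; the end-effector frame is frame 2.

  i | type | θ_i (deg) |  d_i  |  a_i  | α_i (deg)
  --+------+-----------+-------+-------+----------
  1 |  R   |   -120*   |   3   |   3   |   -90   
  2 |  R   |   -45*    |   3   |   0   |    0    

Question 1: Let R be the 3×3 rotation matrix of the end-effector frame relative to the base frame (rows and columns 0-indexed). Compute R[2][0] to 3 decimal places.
0.707

End-effector x-axis (col 0 of R) = (-0.3536,-0.6124,0.7071)
R[2][0] = 0.7071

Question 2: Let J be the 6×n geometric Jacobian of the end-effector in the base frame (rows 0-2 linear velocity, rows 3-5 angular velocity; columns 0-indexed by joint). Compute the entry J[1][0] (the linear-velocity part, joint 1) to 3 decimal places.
axis z_0 = ẑ; lever o_n−o_0 = (1.0981,-4.0981,3.0000)
cross product → J_v[:, 0] = (4.0981,1.0981,-0.0000)
J_ω[:, 0] = z_0
entry J[1][0] = 1.0981

1.098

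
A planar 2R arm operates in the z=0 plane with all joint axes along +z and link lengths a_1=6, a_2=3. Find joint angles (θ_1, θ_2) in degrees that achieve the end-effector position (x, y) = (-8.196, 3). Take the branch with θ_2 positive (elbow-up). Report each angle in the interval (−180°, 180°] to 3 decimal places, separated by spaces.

149.997 30.008

cos θ_2 = (76.1744−6²−3²)/(2·6·3) = 0.8660; θ_2 = 30.0080° (elbow-up)
β = atan2(3.0000,-8.1960) = 159.8957°; ψ = atan2(1.5004,8.5979) = 9.8987°
θ_1 = β − ψ = 149.9971°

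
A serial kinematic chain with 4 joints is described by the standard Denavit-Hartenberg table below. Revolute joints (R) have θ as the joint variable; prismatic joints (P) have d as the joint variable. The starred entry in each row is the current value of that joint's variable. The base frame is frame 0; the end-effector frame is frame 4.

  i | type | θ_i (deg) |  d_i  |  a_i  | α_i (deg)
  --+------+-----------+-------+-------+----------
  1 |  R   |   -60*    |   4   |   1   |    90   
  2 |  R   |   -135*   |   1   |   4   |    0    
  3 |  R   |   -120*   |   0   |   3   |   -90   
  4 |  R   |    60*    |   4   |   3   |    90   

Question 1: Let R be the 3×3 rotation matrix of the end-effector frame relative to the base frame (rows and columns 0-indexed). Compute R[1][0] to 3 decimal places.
End-effector x-axis (col 0 of R) = (0.6853,0.5451,0.4830)
R[1][0] = 0.5451

0.545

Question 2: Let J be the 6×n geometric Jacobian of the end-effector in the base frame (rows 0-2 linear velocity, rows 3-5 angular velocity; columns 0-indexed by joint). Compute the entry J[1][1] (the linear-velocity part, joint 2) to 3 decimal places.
0.418

axis z_1 = (-0.8660,-0.5000,0.0000); lever o_n−o_1 = (-2.5444,7.6032,0.4830)
cross product → J_v[:, 1] = (-0.2415,0.4183,-7.8568)
J_ω[:, 1] = z_1
entry J[1][1] = 0.4183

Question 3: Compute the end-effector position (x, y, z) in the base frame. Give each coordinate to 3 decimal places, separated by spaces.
after link 1: o_1 = (0.5000, -0.8660, 4.0000)
after link 2: o_2 = (-1.7802, 1.0835, 1.1716)
after link 3: o_3 = (-2.1685, 1.7559, 4.0694)
after link 4: o_4 = (-2.0444, 6.7372, 4.4830)

-2.044 6.737 4.483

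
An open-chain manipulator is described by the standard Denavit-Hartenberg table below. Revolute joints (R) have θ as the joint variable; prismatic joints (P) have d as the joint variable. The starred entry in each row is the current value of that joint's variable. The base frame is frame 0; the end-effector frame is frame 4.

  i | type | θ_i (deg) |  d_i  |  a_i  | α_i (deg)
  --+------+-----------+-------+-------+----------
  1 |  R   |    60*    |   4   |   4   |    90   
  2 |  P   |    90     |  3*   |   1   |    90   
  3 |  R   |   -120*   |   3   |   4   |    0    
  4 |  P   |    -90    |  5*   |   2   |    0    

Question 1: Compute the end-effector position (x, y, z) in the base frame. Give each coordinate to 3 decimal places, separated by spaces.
after link 1: o_1 = (2.0000, 3.4641, 4.0000)
after link 2: o_2 = (4.5981, 1.9641, 5.0000)
after link 3: o_3 = (3.0981, 6.2942, 3.0000)
after link 4: o_4 = (6.4641, 10.1244, 1.2679)

6.464 10.124 1.268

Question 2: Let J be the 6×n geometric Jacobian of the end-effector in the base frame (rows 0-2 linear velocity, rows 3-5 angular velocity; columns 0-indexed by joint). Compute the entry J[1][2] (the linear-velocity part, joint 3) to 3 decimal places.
axis z_2 = (0.5000,0.8660,-0.0000); lever o_n−o_2 = (1.8660,8.1603,-3.7321)
cross product → J_v[:, 2] = (-3.2321,1.8660,2.4641)
J_ω[:, 2] = z_2
entry J[1][2] = 1.8660

1.866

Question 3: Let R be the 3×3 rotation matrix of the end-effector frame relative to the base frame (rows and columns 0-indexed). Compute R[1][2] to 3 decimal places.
0.866

End-effector z-axis (col 2 of R) = (0.5000,0.8660,-0.0000)
R[1][2] = 0.8660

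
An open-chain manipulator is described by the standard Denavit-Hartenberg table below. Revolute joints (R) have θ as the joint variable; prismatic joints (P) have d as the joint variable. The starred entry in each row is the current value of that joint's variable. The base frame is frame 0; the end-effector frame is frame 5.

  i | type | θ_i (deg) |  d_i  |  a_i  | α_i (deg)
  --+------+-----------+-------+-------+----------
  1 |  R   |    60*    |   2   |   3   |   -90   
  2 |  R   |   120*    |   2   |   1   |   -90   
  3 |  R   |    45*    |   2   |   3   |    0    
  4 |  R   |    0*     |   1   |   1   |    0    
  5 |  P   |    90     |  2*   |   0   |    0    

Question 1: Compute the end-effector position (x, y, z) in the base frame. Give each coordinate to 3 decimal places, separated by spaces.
after link 1: o_1 = (1.5000, 2.5981, 2.0000)
after link 2: o_2 = (-0.4821, 3.1651, 1.1340)
after link 3: o_3 = (-0.0413, -0.3142, 0.2969)
after link 4: o_4 = (-0.0387, -1.7239, 0.1845)
after link 5: o_5 = (-0.9047, -3.2239, 1.1845)

-0.905 -3.224 1.184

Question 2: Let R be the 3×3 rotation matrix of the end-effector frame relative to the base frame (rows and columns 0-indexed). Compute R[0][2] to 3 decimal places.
-0.433

End-effector z-axis (col 2 of R) = (-0.4330,-0.7500,0.5000)
R[0][2] = -0.4330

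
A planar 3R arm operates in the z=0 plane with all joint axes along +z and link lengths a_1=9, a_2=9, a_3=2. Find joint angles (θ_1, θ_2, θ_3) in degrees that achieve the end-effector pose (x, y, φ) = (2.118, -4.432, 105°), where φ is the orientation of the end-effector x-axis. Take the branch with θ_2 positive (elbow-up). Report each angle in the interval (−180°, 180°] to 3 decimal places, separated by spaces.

wrist centre = target − a_3·(cos φ, sin φ) = (2.6356, -6.3639)
cos θ_2 = (47.4452−9²−9²)/(2·9·9) = -0.7071; θ_2 = 135.0018° (elbow-up)
β = atan2(-6.3639,2.6356) = -67.5027°; ψ = atan2(6.3638,2.6358) = 67.5009°
θ_1 = β − ψ = -135.0036°
θ_3 = φ − θ_1 − θ_2 = 105.0019° (wrapped to (-180°,180°])

-135.004 135.002 105.002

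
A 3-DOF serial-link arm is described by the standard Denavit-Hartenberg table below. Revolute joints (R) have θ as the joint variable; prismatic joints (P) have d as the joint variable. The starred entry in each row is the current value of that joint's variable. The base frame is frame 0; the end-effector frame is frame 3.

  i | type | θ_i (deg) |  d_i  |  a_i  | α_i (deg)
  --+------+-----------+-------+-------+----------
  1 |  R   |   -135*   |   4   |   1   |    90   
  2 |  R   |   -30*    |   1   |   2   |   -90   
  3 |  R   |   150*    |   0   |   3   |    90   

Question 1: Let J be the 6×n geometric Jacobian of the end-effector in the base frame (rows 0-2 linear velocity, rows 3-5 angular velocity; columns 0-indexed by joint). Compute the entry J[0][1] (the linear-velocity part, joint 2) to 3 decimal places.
axis z_1 = (-0.7071,0.7071,0.0000); lever o_n−o_1 = (0.7198,0.0127,0.2990)
cross product → J_v[:, 1] = (0.2115,0.2115,-0.5179)
J_ω[:, 1] = z_1
entry J[0][1] = 0.2115

0.211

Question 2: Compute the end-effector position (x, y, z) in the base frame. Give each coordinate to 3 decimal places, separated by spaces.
0.013 -0.694 4.299

after link 1: o_1 = (-0.7071, -0.7071, 4.0000)
after link 2: o_2 = (-2.6390, -1.2247, 3.0000)
after link 3: o_3 = (0.0127, -0.6944, 4.2990)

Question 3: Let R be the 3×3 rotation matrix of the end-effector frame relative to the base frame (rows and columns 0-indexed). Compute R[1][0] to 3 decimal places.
End-effector x-axis (col 0 of R) = (0.8839,0.1768,0.4330)
R[1][0] = 0.1768

0.177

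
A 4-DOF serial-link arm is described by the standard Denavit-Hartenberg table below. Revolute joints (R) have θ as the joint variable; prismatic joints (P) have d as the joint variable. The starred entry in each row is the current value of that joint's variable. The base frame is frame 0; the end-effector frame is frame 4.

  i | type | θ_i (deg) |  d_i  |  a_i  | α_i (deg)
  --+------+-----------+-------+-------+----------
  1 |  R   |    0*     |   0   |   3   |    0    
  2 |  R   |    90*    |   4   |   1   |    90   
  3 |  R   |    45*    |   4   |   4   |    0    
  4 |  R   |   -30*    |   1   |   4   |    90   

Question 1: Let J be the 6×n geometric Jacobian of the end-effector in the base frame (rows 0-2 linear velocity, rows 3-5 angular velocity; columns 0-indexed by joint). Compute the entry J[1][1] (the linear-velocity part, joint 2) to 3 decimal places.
axis z_1 = (0.0000,0.0000,1.0000); lever o_n−o_1 = (5.0000,7.6921,7.8637)
cross product → J_v[:, 1] = (-7.6921,5.0000,0.0000)
J_ω[:, 1] = z_1
entry J[1][1] = 5.0000

5.000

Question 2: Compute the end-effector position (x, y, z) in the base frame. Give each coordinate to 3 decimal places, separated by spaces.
after link 1: o_1 = (3.0000, 0.0000, 0.0000)
after link 2: o_2 = (3.0000, 1.0000, 4.0000)
after link 3: o_3 = (7.0000, 3.8284, 6.8284)
after link 4: o_4 = (8.0000, 7.6921, 7.8637)

8.000 7.692 7.864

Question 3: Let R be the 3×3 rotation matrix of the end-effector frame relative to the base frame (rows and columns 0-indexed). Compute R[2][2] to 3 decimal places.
End-effector z-axis (col 2 of R) = (0.0000,0.2588,-0.9659)
R[2][2] = -0.9659

-0.966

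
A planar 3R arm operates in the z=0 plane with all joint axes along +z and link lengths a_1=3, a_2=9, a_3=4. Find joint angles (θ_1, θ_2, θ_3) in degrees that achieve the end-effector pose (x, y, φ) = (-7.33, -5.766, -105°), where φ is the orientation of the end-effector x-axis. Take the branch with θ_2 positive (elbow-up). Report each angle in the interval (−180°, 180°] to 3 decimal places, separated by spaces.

wrist centre = target − a_3·(cos φ, sin φ) = (-6.2947, -1.9023)
cos θ_2 = (43.2423−3²−9²)/(2·3·9) = -0.8659; θ_2 = 149.9838° (elbow-up)
β = atan2(-1.9023,-6.2947) = -163.1849°; ψ = atan2(4.5022,-4.7930) = 136.7916°
θ_1 = β − ψ = -299.9765°
θ_3 = φ − θ_1 − θ_2 = 44.9927° (wrapped to (-180°,180°])

60.023 149.984 44.993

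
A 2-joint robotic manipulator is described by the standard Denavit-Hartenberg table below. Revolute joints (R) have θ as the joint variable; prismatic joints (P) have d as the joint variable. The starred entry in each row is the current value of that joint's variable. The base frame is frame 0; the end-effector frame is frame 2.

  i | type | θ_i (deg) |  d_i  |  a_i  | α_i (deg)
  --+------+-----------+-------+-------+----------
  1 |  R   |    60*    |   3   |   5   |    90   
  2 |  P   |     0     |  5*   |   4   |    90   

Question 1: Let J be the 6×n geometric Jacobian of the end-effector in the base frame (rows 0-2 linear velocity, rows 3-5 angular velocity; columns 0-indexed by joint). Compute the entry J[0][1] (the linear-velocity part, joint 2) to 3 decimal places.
prismatic axis z_1 = (0.8660,-0.5000,0.0000)
J_v[:, 1] = z_1; J_ω[:, 1] = (0,0,0)
entry J[0][1] = 0.8660

0.866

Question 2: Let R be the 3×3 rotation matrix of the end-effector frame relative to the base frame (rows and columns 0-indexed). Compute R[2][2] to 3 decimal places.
End-effector z-axis (col 2 of R) = (0.0000,-0.0000,-1.0000)
R[2][2] = -1.0000

-1.000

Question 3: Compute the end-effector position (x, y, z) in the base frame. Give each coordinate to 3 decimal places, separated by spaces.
8.830 5.294 3.000

after link 1: o_1 = (2.5000, 4.3301, 3.0000)
after link 2: o_2 = (8.8301, 5.2942, 3.0000)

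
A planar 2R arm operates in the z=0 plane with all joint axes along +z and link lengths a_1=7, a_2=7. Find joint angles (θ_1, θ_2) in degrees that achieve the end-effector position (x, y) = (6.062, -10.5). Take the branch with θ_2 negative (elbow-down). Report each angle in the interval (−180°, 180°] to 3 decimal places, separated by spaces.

-30.000 -60.001

cos θ_2 = (146.9978−7²−7²)/(2·7·7) = 0.5000; θ_2 = -60.0015° (elbow-down)
β = atan2(-10.5000,6.0620) = -60.0007°; ψ = atan2(-6.0623,10.4998) = -30.0007°
θ_1 = β − ψ = -30.0000°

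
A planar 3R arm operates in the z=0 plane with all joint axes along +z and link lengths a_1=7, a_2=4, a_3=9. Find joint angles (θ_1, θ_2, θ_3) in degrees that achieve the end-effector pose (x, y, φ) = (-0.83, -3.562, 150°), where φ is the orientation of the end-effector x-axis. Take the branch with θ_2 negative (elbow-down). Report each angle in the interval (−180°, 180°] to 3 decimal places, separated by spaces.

wrist centre = target − a_3·(cos φ, sin φ) = (6.9642, -8.0620)
cos θ_2 = (113.4963−7²−4²)/(2·7·4) = 0.8660; θ_2 = -30.0022° (elbow-down)
β = atan2(-8.0620,6.9642) = -49.1784°; ψ = atan2(-2.0001,10.4640) = -10.8212°
θ_1 = β − ψ = -38.3572°
θ_3 = φ − θ_1 − θ_2 = -141.6405° (wrapped to (-180°,180°])

-38.357 -30.002 -141.641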